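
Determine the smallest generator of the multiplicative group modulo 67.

φ(67) = 67 − 1 = 66 = 2 · 3 · 11.
Test candidates g = 2, 3, … against the prime factors q ∈ {2, 3, 11} of φ(67): g is a generator iff g^(66/q) ≢ 1 for every such q.
g = 2: 2^33 ≡ 66; 2^22 ≡ 37; 2^6 ≡ 64 — none is 1, so 2 is a primitive root.
The smallest primitive root modulo 67 is 2.

2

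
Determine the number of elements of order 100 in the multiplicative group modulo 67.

0

φ(67) = 67 − 1 = 66 = 2 · 3 · 11.
(Z/67Z)^× is cyclic (|G| = 66); a cyclic group of order m has exactly φ(d) elements of each order d | m, and none otherwise.
100 does not divide 66, so no element of (Z/67Z)^× has order 100.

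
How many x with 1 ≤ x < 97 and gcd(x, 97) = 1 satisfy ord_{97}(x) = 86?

0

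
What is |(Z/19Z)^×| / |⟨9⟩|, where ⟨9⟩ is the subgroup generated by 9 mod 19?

2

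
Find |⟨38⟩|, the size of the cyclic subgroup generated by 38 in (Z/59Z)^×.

58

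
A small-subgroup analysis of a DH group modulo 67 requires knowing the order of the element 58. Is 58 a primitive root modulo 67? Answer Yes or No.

No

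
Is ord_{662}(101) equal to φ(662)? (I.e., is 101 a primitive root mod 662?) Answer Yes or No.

Yes

φ(662) = φ(2)·φ(331) = 1·330 = 330 = 2 · 3 · 5 · 11.
101 is a primitive root mod 662 iff 101^(φ(662)/q) ≢ 1 for every prime q | φ(662), i.e. q ∈ {2, 3, 5, 11}.
101^165 ≡ 661 (mod 662)  [q = 2: ≢ 1 ✓]
101^110 ≡ 299 (mod 662)  [q = 3: ≢ 1 ✓]
101^66 ≡ 455 (mod 662)  [q = 5: ≢ 1 ✓]
101^30 ≡ 85 (mod 662)  [q = 11: ≢ 1 ✓]
None equal 1, so ord_662(101) = 330: 101 is a primitive root.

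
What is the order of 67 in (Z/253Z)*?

By Lagrange's theorem, ord_253(67) divides φ(253) = φ(11·23) = (11−1)·(23−1) = 10·22 = 220 = 2^2 · 5 · 11.
Divisors of 220: 1, 2, 4, 5, 10, 11, 20, 22, 44, 55, 110, 220.
Evaluate successive powers at the divisors of 220:
67^1 ≡ 67 (mod 253)
67^2 ≡ 188 (mod 253)
67^4 ≡ 177 (mod 253)
67^5 ≡ 221 (mod 253)
67^10 ≡ 12 (mod 253)
67^11 ≡ 45 (mod 253)
67^20 ≡ 144 (mod 253)
67^22 ≡ 1 (mod 253) ✓
Therefore the multiplicative order of 67 modulo 253 is 22.

22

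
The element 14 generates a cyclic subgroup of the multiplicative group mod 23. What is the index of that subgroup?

1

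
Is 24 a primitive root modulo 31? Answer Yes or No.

Yes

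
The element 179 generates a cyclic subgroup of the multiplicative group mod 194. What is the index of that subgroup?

1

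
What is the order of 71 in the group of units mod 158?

26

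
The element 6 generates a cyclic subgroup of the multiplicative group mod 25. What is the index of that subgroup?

4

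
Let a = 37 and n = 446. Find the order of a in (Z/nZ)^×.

111

The order of 37 must divide φ(446) = φ(2)·φ(223) = 1·222 = 222 = 2 · 3 · 37.
Divisors of 222: 1, 2, 3, 6, 37, 74, 111, 222.
Compute 37^d (mod 446) for the divisors d until we hit 1:
37^1 ≡ 37 (mod 446)
37^2 ≡ 31 (mod 446)
37^3 ≡ 255 (mod 446)
37^6 ≡ 355 (mod 446)
37^37 ≡ 183 (mod 446)
37^74 ≡ 39 (mod 446)
37^111 ≡ 1 (mod 446) ✓
So ord_446(37) = 111.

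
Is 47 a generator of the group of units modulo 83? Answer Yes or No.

φ(83) = 83 − 1 = 82 = 2 · 41.
An element g generates (Z/83Z)^× iff g^(82/q) ≢ 1 (mod 83) for each prime q ∈ {2, 41}.
47^41 ≡ 82 (mod 83)  [q = 2: ≢ 1 ✓]
47^2 ≡ 51 (mod 83)  [q = 41: ≢ 1 ✓]
None equal 1, so ord_83(47) = 82: 47 is a primitive root.

Yes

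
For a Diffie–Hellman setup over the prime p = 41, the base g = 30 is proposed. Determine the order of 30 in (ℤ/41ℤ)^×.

By Lagrange's theorem, ord_41(30) divides φ(41) = 41 − 1 = 40 = 2^3 · 5.
Divisors of 40: 1, 2, 4, 5, 8, 10, 20, 40.
Check 30^d mod 41 for each divisor in increasing order:
30^1 ≡ 30 (mod 41)
30^2 ≡ 39 (mod 41)
30^4 ≡ 4 (mod 41)
30^5 ≡ 38 (mod 41)
30^8 ≡ 16 (mod 41)
30^10 ≡ 9 (mod 41)
30^20 ≡ 40 (mod 41)
30^40 ≡ 1 (mod 41) ✓
Therefore the multiplicative order of 30 modulo 41 is 40.

40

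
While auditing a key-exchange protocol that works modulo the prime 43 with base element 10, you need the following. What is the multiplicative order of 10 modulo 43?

Since 10 ∈ (Z/43Z)^×, its order divides φ(43) = 43 − 1 = 42 = 2 · 3 · 7.
Divisors of 42: 1, 2, 3, 6, 7, 14, 21, 42.
Evaluate successive powers at the divisors of 42:
10^1 ≡ 10 (mod 43)
10^2 ≡ 14 (mod 43)
10^3 ≡ 11 (mod 43)
10^6 ≡ 35 (mod 43)
10^7 ≡ 6 (mod 43)
10^14 ≡ 36 (mod 43)
10^21 ≡ 1 (mod 43) ✓
The smallest such exponent is 21, so the order of 10 is 21.

21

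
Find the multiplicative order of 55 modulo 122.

Since 55 ∈ (Z/122Z)^×, its order divides φ(122) = φ(2)·φ(61) = 1·60 = 60 = 2^2 · 3 · 5.
Divisors of 60: 1, 2, 3, 4, 5, 6, 10, 12, 15, 20, 30, 60.
Evaluate successive powers at the divisors of 60:
55^1 ≡ 55 (mod 122)
55^2 ≡ 97 (mod 122)
55^3 ≡ 89 (mod 122)
55^4 ≡ 15 (mod 122)
55^5 ≡ 93 (mod 122)
55^6 ≡ 113 (mod 122)
55^10 ≡ 109 (mod 122)
55^12 ≡ 81 (mod 122)
55^15 ≡ 11 (mod 122)
55^20 ≡ 47 (mod 122)
55^30 ≡ 121 (mod 122)
55^60 ≡ 1 (mod 122) ✓
So ord_122(55) = 60.

60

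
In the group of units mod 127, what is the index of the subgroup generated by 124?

ord(124) | φ(127) = 127 − 1 = 126 = 2 · 3^2 · 7.
Divisors of 126: 1, 2, 3, 6, 7, 9, 14, 18, 21, 42, 63, 126.
Test each divisor d:
124^1 ≡ 124 (mod 127)
124^2 ≡ 9 (mod 127)
124^3 ≡ 100 (mod 127)
124^6 ≡ 94 (mod 127)
124^7 ≡ 99 (mod 127)
124^9 ≡ 2 (mod 127)
124^14 ≡ 22 (mod 127)
124^18 ≡ 4 (mod 127)
124^21 ≡ 19 (mod 127)
124^42 ≡ 107 (mod 127)
124^63 ≡ 1 (mod 127) ✓
Thus |⟨124⟩| = ord(124) = 63.
Index = |(Z/127Z)^×| / |⟨124⟩| = 126 / 63 = 2.

2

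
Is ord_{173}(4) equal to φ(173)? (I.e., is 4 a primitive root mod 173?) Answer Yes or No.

φ(173) = 173 − 1 = 172 = 2^2 · 43.
An element g generates (Z/173Z)^× iff g^(172/q) ≢ 1 (mod 173) for each prime q ∈ {2, 43}.
4^86 ≡ 1 (mod 173)  [q = 2: ≡ 1 ✗]
4^4 ≡ 83 (mod 173)  [q = 43: ≢ 1 ✓]
4^86 ≡ 1 shows ord(4) | 86, strictly less than φ(173); not a primitive root.

No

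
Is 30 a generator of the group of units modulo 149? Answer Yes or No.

φ(149) = 149 − 1 = 148 = 2^2 · 37.
Test 30^(148/q) mod 149 for each prime factor q of 148:
30^74 ≡ 1 (mod 149)  [q = 2: ≡ 1 ✗]
30^4 ≡ 36 (mod 149)  [q = 37: ≢ 1 ✓]
Since 30^74 ≡ 1, the order of 30 divides 74 < 148, so 30 is not a primitive root.

No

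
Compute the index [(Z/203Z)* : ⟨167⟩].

12

By Lagrange's theorem, ord_203(167) divides φ(203) = φ(7·29) = (7−1)·(29−1) = 6·28 = 168 = 2^3 · 3 · 7.
Divisors of 168: 1, 2, 3, 4, 6, 7, 8, 12, 14, 21, 24, 28, 42, 56, 84, 168.
Check 167^d mod 203 for each divisor in increasing order:
167^1 ≡ 167 (mod 203)
167^2 ≡ 78 (mod 203)
167^3 ≡ 34 (mod 203)
167^4 ≡ 197 (mod 203)
167^6 ≡ 141 (mod 203)
167^7 ≡ 202 (mod 203)
167^8 ≡ 36 (mod 203)
167^12 ≡ 190 (mod 203)
167^14 ≡ 1 (mod 203) ✓
So ord_203(167) = 14, hence |⟨167⟩| = 14.
[(Z/203Z)^× : ⟨167⟩] = 168/14 = 12.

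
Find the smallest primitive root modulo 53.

φ(53) = 53 − 1 = 52 = 2^2 · 13.
Test candidates g = 2, 3, … against the prime factors q ∈ {2, 13} of φ(53): g is a generator iff g^(52/q) ≢ 1 for every such q.
g = 2: 2^26 ≡ 52; 2^4 ≡ 16 — none is 1, so 2 is a primitive root.
Hence the least primitive root of 53 is 2.

2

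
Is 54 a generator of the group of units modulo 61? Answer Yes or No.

φ(61) = 61 − 1 = 60 = 2^2 · 3 · 5.
54 is a primitive root mod 61 iff 54^(φ(61)/q) ≢ 1 for every prime q | φ(61), i.e. q ∈ {2, 3, 5}.
54^30 ≡ 60 (mod 61)  [q = 2: ≢ 1 ✓]
54^20 ≡ 47 (mod 61)  [q = 3: ≢ 1 ✓]
54^12 ≡ 34 (mod 61)  [q = 5: ≢ 1 ✓]
None equal 1, so ord_61(54) = 60: 54 is a primitive root.

Yes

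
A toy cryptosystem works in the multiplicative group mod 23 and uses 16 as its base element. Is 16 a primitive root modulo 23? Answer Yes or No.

No

φ(23) = 23 − 1 = 22 = 2 · 11.
An element g generates (Z/23Z)^× iff g^(22/q) ≢ 1 (mod 23) for each prime q ∈ {2, 11}.
16^11 ≡ 1 (mod 23)  [q = 2: ≡ 1 ✗]
16^2 ≡ 3 (mod 23)  [q = 11: ≢ 1 ✓]
16^11 ≡ 1 shows ord(16) | 11, strictly less than φ(23); not a primitive root.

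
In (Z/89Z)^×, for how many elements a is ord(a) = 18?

0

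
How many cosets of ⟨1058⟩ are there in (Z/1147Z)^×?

ord(1058) | φ(1147) = φ(31·37) = (31−1)·(37−1) = 30·36 = 1080 = 2^3 · 3^3 · 5.
Divisors of 1080: 1, 2, 3, 4, 5, 6, 8, 9, 10, 12, 15, 18, 20, 24, 27, 30, 36, 40, 45, 54, 60, 72, 90, 108, 120, 135, 180, 216, 270, 360, 540, 1080.
Test each divisor d:
1058^1 ≡ 1058
1058^2 ≡ 1039
1058^3 ≡ 436
1058^4 ≡ 194
1058^5 ≡ 1086
1058^6 ≡ 841
1058^8 ≡ 932
1058^9 ≡ 783
1058^10 ≡ 280
1058^12 ≡ 729
1058^15 ≡ 125
1058^18 ≡ 591
1058^20 ≡ 404
1058^24 ≡ 380
1058^27 ≡ 512
1058^30 ≡ 714
1058^36 ≡ 593
1058^40 ≡ 342
1058^45 ≡ 931
1058^54 ≡ 628
1058^60 ≡ 528
1058^72 ≡ 667
1058^90 ≡ 776
1058^108 ≡ 963
1058^120 ≡ 63
1058^135 ≡ 993
1058^180 ≡ 1
Thus |⟨1058⟩| = ord(1058) = 180.
[(Z/1147Z)^× : ⟨1058⟩] = 1080/180 = 6.

6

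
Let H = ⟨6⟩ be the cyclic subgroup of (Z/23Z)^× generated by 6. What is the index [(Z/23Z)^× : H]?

By Lagrange's theorem, ord_23(6) divides φ(23) = 23 − 1 = 22 = 2 · 11.
Divisors of 22: 1, 2, 11, 22.
Test each divisor d:
6^1 ≡ 6
6^2 ≡ 13
6^11 ≡ 1
Thus |⟨6⟩| = ord(6) = 11.
The index is φ(23) / ord(6) = 22 / 11 = 2.

2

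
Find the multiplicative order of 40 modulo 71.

35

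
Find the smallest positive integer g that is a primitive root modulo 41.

6

φ(41) = 41 − 1 = 40 = 2^3 · 5.
g is a primitive root iff g^(40/q) ≢ 1 (mod 41) for each prime q ∈ {2, 5}.
g = 2: 2^20 ≡ 1 — hits 1, so not a primitive root.
g = 3: 3^20 ≡ 40; 3^8 ≡ 1 — hits 1, so not a primitive root.
g = 4: 4^20 ≡ 1 — hits 1, so not a primitive root.
g = 5: 5^20 ≡ 1 — hits 1, so not a primitive root.
g = 6: 6^20 ≡ 40; 6^8 ≡ 10 — none is 1, so 6 is a primitive root.
So 6 is the smallest generator of (Z/41Z)^×.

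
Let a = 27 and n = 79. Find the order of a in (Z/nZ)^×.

26

The order of 27 must divide φ(79) = 79 − 1 = 78 = 2 · 3 · 13.
Divisors of 78: 1, 2, 3, 6, 13, 26, 39, 78.
Check 27^d mod 79 for each divisor in increasing order:
27^1 ≡ 27 (mod 79)
27^2 ≡ 18 (mod 79)
27^3 ≡ 12 (mod 79)
27^6 ≡ 65 (mod 79)
27^13 ≡ 78 (mod 79)
27^26 ≡ 1 (mod 79) ✓
Therefore the multiplicative order of 27 modulo 79 is 26.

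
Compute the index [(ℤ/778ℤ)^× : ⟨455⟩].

Since 455 ∈ (Z/778Z)^×, its order divides φ(778) = φ(2)·φ(389) = 1·388 = 388 = 2^2 · 97.
Divisors of 388: 1, 2, 4, 97, 194, 388.
Check 455^d mod 778 for each divisor in increasing order:
455^1 ≡ 455
455^2 ≡ 77
455^4 ≡ 483
455^97 ≡ 1
The order of 455 is 97, so the subgroup it generates has 97 elements.
Index = |(Z/778Z)^×| / |⟨455⟩| = 388 / 97 = 4.

4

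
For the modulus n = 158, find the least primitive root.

3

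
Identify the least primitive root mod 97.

5

φ(97) = 97 − 1 = 96 = 2^5 · 3.
Test candidates g = 2, 3, … against the prime factors q ∈ {2, 3} of φ(97): g is a generator iff g^(96/q) ≢ 1 for every such q.
g = 2: 2^48 ≡ 1 — hits 1, so not a primitive root.
g = 3: 3^48 ≡ 1 — hits 1, so not a primitive root.
g = 4: 4^48 ≡ 1 — hits 1, so not a primitive root.
g = 5: 5^48 ≡ 96; 5^32 ≡ 35 — none is 1, so 5 is a primitive root.
So 5 is the smallest generator of (Z/97Z)^×.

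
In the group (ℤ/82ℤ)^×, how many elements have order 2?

1

φ(82) = φ(2)·φ(41) = 1·40 = 40 = 2^3 · 5.
Since (Z/82Z)^× is cyclic of order 40, the number of elements of order d is φ(d) when d | 40 and 0 otherwise.
2 | 40, and φ(2) = 2 − 1 = 1.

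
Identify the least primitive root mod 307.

5

φ(307) = 307 − 1 = 306 = 2 · 3^2 · 17.
g is a primitive root iff g^(306/q) ≢ 1 (mod 307) for each prime q ∈ {2, 3, 17}.
g = 2: 2^153 ≡ 306; 2^102 ≡ 1 — hits 1, so not a primitive root.
g = 3: 3^153 ≡ 306; 3^102 ≡ 1 — hits 1, so not a primitive root.
g = 4: 4^153 ≡ 1 — hits 1, so not a primitive root.
g = 5: 5^153 ≡ 306; 5^102 ≡ 289; 5^18 ≡ 81 — none is 1, so 5 is a primitive root.
The smallest primitive root modulo 307 is 5.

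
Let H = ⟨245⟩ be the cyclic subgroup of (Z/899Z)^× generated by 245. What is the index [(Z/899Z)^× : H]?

4

The order of 245 must divide φ(899) = φ(29·31) = (29−1)·(31−1) = 28·30 = 840 = 2^3 · 3 · 5 · 7.
Divisors of 840: 1, 2, 3, 4, 5, 6, 7, 8, 10, 12, 14, 15, 20, 21, 24, 28, 30, 35, 40, 42, 56, 60, 70, 84, 105, 120, 140, 168, 210, 280, 420, 840.
Test each divisor d:
245^1 ≡ 245 (mod 899)
245^2 ≡ 691 (mod 899)
245^3 ≡ 283 (mod 899)
245^4 ≡ 112 (mod 899)
245^5 ≡ 470 (mod 899)
245^6 ≡ 78 (mod 899)
245^7 ≡ 231 (mod 899)
245^8 ≡ 857 (mod 899)
245^10 ≡ 645 (mod 899)
245^12 ≡ 690 (mod 899)
245^14 ≡ 320 (mod 899)
245^15 ≡ 187 (mod 899)
245^20 ≡ 687 (mod 899)
245^21 ≡ 202 (mod 899)
245^24 ≡ 529 (mod 899)
245^28 ≡ 813 (mod 899)
245^30 ≡ 807 (mod 899)
245^35 ≡ 811 (mod 899)
245^40 ≡ 893 (mod 899)
245^42 ≡ 349 (mod 899)
245^56 ≡ 204 (mod 899)
245^60 ≡ 373 (mod 899)
245^70 ≡ 552 (mod 899)
245^84 ≡ 436 (mod 899)
245^105 ≡ 869 (mod 899)
245^120 ≡ 683 (mod 899)
245^140 ≡ 842 (mod 899)
245^168 ≡ 407 (mod 899)
245^210 ≡ 1 (mod 899) ✓
The order of 245 is 210, so the subgroup it generates has 210 elements.
The index is φ(899) / ord(245) = 840 / 210 = 4.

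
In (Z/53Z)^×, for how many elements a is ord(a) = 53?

φ(53) = 53 − 1 = 52 = 2^2 · 13.
(Z/53Z)^× is cyclic (|G| = 52); a cyclic group of order m has exactly φ(d) elements of each order d | m, and none otherwise.
Here 52 is not a multiple of 53, so there are no elements of order 53.

0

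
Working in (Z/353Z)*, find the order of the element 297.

352

The order of 297 must divide φ(353) = 353 − 1 = 352 = 2^5 · 11.
Divisors of 352: 1, 2, 4, 8, 11, 16, 22, 32, 44, 88, 176, 352.
Check 297^d mod 353 for each divisor in increasing order:
297^1 ≡ 297
297^2 ≡ 312
297^4 ≡ 269
297^8 ≡ 349
297^11 ≡ 347
297^16 ≡ 16
297^22 ≡ 36
297^32 ≡ 256
297^44 ≡ 237
297^88 ≡ 42
297^176 ≡ 352
297^352 ≡ 1
The smallest such exponent is 352, so the order of 297 is 352.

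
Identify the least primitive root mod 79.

3

φ(79) = 79 − 1 = 78 = 2 · 3 · 13.
Test candidates g = 2, 3, … against the prime factors q ∈ {2, 3, 13} of φ(79): g is a generator iff g^(78/q) ≢ 1 for every such q.
g = 2: 2^39 ≡ 1 — hits 1, so not a primitive root.
g = 3: 3^39 ≡ 78; 3^26 ≡ 23; 3^6 ≡ 18 — none is 1, so 3 is a primitive root.
Hence the least primitive root of 79 is 3.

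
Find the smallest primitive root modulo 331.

3

φ(331) = 331 − 1 = 330 = 2 · 3 · 5 · 11.
g is a primitive root iff g^(330/q) ≢ 1 (mod 331) for each prime q ∈ {2, 3, 5, 11}.
g = 2: 2^165 ≡ 330; 2^110 ≡ 299; 2^66 ≡ 64; 2^30 ≡ 1 — hits 1, so not a primitive root.
g = 3: 3^165 ≡ 330; 3^110 ≡ 299; 3^66 ≡ 64; 3^30 ≡ 270 — none is 1, so 3 is a primitive root.
Hence the least primitive root of 331 is 3.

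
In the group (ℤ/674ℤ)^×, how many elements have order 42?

φ(674) = φ(2)·φ(337) = 1·336 = 336 = 2^4 · 3 · 7.
(Z/674Z)^× is cyclic (|G| = 336); a cyclic group of order m has exactly φ(d) elements of each order d | m, and none otherwise.
42 = 2 · 3 · 7 divides 336, and φ(42) = 12.

12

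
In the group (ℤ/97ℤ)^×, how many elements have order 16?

φ(97) = 97 − 1 = 96 = 2^5 · 3.
Since (Z/97Z)^× is cyclic of order 96, the number of elements of order d is φ(d) when d | 96 and 0 otherwise.
16 = 2^4 divides 96, and φ(16) = 8.

8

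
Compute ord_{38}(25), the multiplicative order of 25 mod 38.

ord(25) | φ(38) = φ(2)·φ(19) = 1·18 = 18 = 2 · 3^2.
Divisors of 18: 1, 2, 3, 6, 9, 18.
Evaluate successive powers at the divisors of 18:
25^1 ≡ 25
25^2 ≡ 17
25^3 ≡ 7
25^6 ≡ 11
25^9 ≡ 1
So ord_38(25) = 9.

9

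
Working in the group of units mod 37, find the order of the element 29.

12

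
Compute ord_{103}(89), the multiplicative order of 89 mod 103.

By Lagrange's theorem, ord_103(89) divides φ(103) = 103 − 1 = 102 = 2 · 3 · 17.
Divisors of 102: 1, 2, 3, 6, 17, 34, 51, 102.
Compute 89^d (mod 103) for the divisors d until we hit 1:
89^1 ≡ 89 (mod 103)
89^2 ≡ 93 (mod 103)
89^3 ≡ 37 (mod 103)
89^6 ≡ 30 (mod 103)
89^17 ≡ 102 (mod 103)
89^34 ≡ 1 (mod 103) ✓
The smallest such exponent is 34, so the order of 89 is 34.

34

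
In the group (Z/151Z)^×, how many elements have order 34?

φ(151) = 151 − 1 = 150 = 2 · 3 · 5^2.
(Z/151Z)^× is cyclic (|G| = 150); a cyclic group of order m has exactly φ(d) elements of each order d | m, and none otherwise.
34 does not divide 150, so no element of (Z/151Z)^× has order 34.

0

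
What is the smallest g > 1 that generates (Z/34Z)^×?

3

φ(34) = φ(2)·φ(17) = 1·16 = 16 = 2^4.
Test candidates g = 2, 3, … against the prime factors q ∈ {2} of φ(34): g is a generator iff g^(16/q) ≢ 1 for every such q.
g = 2: gcd(2, 34) = 2 > 1, not a unit — skip.
g = 3: 3^8 ≡ 33 — none is 1, so 3 is a primitive root.
Hence the least primitive root of 34 is 3.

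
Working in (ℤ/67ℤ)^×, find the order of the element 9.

11

By Lagrange's theorem, ord_67(9) divides φ(67) = 67 − 1 = 66 = 2 · 3 · 11.
Divisors of 66: 1, 2, 3, 6, 11, 22, 33, 66.
Evaluate successive powers at the divisors of 66:
9^1 ≡ 9 (mod 67)
9^2 ≡ 14 (mod 67)
9^3 ≡ 59 (mod 67)
9^6 ≡ 64 (mod 67)
9^11 ≡ 1 (mod 67) ✓
So ord_67(9) = 11.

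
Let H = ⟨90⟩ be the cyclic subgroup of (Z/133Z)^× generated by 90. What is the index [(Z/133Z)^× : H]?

By Lagrange's theorem, ord_133(90) divides φ(133) = φ(7·19) = (7−1)·(19−1) = 6·18 = 108 = 2^2 · 3^3.
Divisors of 108: 1, 2, 3, 4, 6, 9, 12, 18, 27, 36, 54, 108.
Evaluate successive powers at the divisors of 108:
90^1 ≡ 90
90^2 ≡ 120
90^3 ≡ 27
90^4 ≡ 36
90^6 ≡ 64
90^9 ≡ 132
90^12 ≡ 106
90^18 ≡ 1
So ord_133(90) = 18, hence |⟨90⟩| = 18.
The index is φ(133) / ord(90) = 108 / 18 = 6.

6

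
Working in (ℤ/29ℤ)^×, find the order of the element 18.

28

By Lagrange's theorem, ord_29(18) divides φ(29) = 29 − 1 = 28 = 2^2 · 7.
Divisors of 28: 1, 2, 4, 7, 14, 28.
Evaluate successive powers at the divisors of 28:
18^1 ≡ 18
18^2 ≡ 5
18^4 ≡ 25
18^7 ≡ 17
18^14 ≡ 28
18^28 ≡ 1
So ord_29(18) = 28.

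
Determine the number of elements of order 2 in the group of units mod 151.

φ(151) = 151 − 1 = 150 = 2 · 3 · 5^2.
In a cyclic group of order 150, there are φ(d) elements of order d for each divisor d of 150, and zero for non-divisors.
2 | 150, and φ(2) = 2 − 1 = 1.

1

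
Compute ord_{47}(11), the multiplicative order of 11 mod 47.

Since 11 ∈ (Z/47Z)^×, its order divides φ(47) = 47 − 1 = 46 = 2 · 23.
Divisors of 46: 1, 2, 23, 46.
Compute 11^d (mod 47) for the divisors d until we hit 1:
11^1 ≡ 11
11^2 ≡ 27
11^23 ≡ 46
11^46 ≡ 1
Therefore the multiplicative order of 11 modulo 47 is 46.

46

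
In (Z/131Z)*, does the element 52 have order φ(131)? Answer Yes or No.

No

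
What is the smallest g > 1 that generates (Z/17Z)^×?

φ(17) = 17 − 1 = 16 = 2^4.
Test candidates g = 2, 3, … against the prime factors q ∈ {2} of φ(17): g is a generator iff g^(16/q) ≢ 1 for every such q.
g = 2: 2^8 ≡ 1 — hits 1, so not a primitive root.
g = 3: 3^8 ≡ 16 — none is 1, so 3 is a primitive root.
So 3 is the smallest generator of (Z/17Z)^×.

3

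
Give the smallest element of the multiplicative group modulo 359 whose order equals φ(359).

7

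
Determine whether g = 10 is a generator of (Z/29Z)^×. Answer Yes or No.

Yes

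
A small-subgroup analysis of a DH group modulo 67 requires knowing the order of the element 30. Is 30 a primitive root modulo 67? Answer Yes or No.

No

φ(67) = 67 − 1 = 66 = 2 · 3 · 11.
30 is a primitive root mod 67 iff 30^(φ(67)/q) ≢ 1 for every prime q | φ(67), i.e. q ∈ {2, 3, 11}.
30^33 ≡ 66 (mod 67)  [q = 2: ≢ 1 ✓]
30^22 ≡ 37 (mod 67)  [q = 3: ≢ 1 ✓]
30^6 ≡ 1 (mod 67)  [q = 11: ≡ 1 ✗]
Since 30^6 ≡ 1, the order of 30 divides 6 < 66, so 30 is not a primitive root.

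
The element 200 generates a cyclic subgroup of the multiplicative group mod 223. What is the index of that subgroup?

2

By Lagrange's theorem, ord_223(200) divides φ(223) = 223 − 1 = 222 = 2 · 3 · 37.
Divisors of 222: 1, 2, 3, 6, 37, 74, 111, 222.
Evaluate successive powers at the divisors of 222:
200^1 ≡ 200
200^2 ≡ 83
200^3 ≡ 98
200^6 ≡ 15
200^37 ≡ 39
200^74 ≡ 183
200^111 ≡ 1
Thus |⟨200⟩| = ord(200) = 111.
The index is φ(223) / ord(200) = 222 / 111 = 2.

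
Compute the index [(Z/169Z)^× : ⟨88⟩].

By Lagrange's theorem, ord_169(88) divides φ(169) = φ(13^2) = 13·(13−1) = 156 = 2^2 · 3 · 13.
Divisors of 156: 1, 2, 3, 4, 6, 12, 13, 26, 39, 52, 78, 156.
Check 88^d mod 169 for each divisor in increasing order:
88^1 ≡ 88 (mod 169)
88^2 ≡ 139 (mod 169)
88^3 ≡ 64 (mod 169)
88^4 ≡ 55 (mod 169)
88^6 ≡ 40 (mod 169)
88^12 ≡ 79 (mod 169)
88^13 ≡ 23 (mod 169)
88^26 ≡ 22 (mod 169)
88^39 ≡ 168 (mod 169)
88^52 ≡ 146 (mod 169)
88^78 ≡ 1 (mod 169) ✓
So ord_169(88) = 78, hence |⟨88⟩| = 78.
The index is φ(169) / ord(88) = 156 / 78 = 2.

2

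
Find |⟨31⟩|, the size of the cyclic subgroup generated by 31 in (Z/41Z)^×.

10

Since 31 ∈ (Z/41Z)^×, its order divides φ(41) = 41 − 1 = 40 = 2^3 · 5.
Divisors of 40: 1, 2, 4, 5, 8, 10, 20, 40.
Check 31^d mod 41 for each divisor in increasing order:
31^1 ≡ 31 (mod 41)
31^2 ≡ 18 (mod 41)
31^4 ≡ 37 (mod 41)
31^5 ≡ 40 (mod 41)
31^8 ≡ 16 (mod 41)
31^10 ≡ 1 (mod 41) ✓
Hence ord(31) = 10.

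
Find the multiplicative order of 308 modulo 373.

372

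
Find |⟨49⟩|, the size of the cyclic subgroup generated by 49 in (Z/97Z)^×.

48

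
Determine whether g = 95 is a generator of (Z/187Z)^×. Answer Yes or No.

187 = 11 · 17 is a product of two distinct odd primes, so (Z/187Z)^× ≅ (Z/11Z)^× × (Z/17Z)^× is not cyclic.
No primitive root modulo 187 exists; in particular 95 is not one.

No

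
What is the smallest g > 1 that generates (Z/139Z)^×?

2

φ(139) = 139 − 1 = 138 = 2 · 3 · 23.
Test candidates g = 2, 3, … against the prime factors q ∈ {2, 3, 23} of φ(139): g is a generator iff g^(138/q) ≢ 1 for every such q.
g = 2: 2^69 ≡ 138; 2^46 ≡ 96; 2^6 ≡ 64 — none is 1, so 2 is a primitive root.
The smallest primitive root modulo 139 is 2.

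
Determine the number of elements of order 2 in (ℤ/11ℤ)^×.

1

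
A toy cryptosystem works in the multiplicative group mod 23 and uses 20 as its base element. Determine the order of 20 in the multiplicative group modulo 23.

ord(20) | φ(23) = 23 − 1 = 22 = 2 · 11.
Divisors of 22: 1, 2, 11, 22.
Evaluate successive powers at the divisors of 22:
20^1 ≡ 20 (mod 23)
20^2 ≡ 9 (mod 23)
20^11 ≡ 22 (mod 23)
20^22 ≡ 1 (mod 23) ✓
Therefore the multiplicative order of 20 modulo 23 is 22.

22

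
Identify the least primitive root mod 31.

φ(31) = 31 − 1 = 30 = 2 · 3 · 5.
Test candidates g = 2, 3, … against the prime factors q ∈ {2, 3, 5} of φ(31): g is a generator iff g^(30/q) ≢ 1 for every such q.
g = 2: 2^15 ≡ 1 — hits 1, so not a primitive root.
g = 3: 3^15 ≡ 30; 3^10 ≡ 25; 3^6 ≡ 16 — none is 1, so 3 is a primitive root.
The smallest primitive root modulo 31 is 3.

3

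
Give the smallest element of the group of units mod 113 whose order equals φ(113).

φ(113) = 113 − 1 = 112 = 2^4 · 7.
Test candidates g = 2, 3, … against the prime factors q ∈ {2, 7} of φ(113): g is a generator iff g^(112/q) ≢ 1 for every such q.
g = 2: 2^56 ≡ 1 — hits 1, so not a primitive root.
g = 3: 3^56 ≡ 112; 3^16 ≡ 49 — none is 1, so 3 is a primitive root.
The smallest primitive root modulo 113 is 3.

3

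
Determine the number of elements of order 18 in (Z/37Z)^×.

6

φ(37) = 37 − 1 = 36 = 2^2 · 3^2.
Since (Z/37Z)^× is cyclic of order 36, the number of elements of order d is φ(d) when d | 36 and 0 otherwise.
18 = 2 · 3^2 divides 36, and φ(18) = 6.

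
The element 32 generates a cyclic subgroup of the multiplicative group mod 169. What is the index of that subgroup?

1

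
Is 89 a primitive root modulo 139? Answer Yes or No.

No

φ(139) = 139 − 1 = 138 = 2 · 3 · 23.
Test 89^(138/q) mod 139 for each prime factor q of 138:
89^69 ≡ 1 (mod 139)  [q = 2: ≡ 1 ✗]
89^46 ≡ 42 (mod 139)  [q = 3: ≢ 1 ✓]
89^6 ≡ 131 (mod 139)  [q = 23: ≢ 1 ✓]
Since 89^69 ≡ 1, the order of 89 divides 69 < 138, so 89 is not a primitive root.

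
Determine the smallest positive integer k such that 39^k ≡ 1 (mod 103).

34

The order of 39 must divide φ(103) = 103 − 1 = 102 = 2 · 3 · 17.
Divisors of 102: 1, 2, 3, 6, 17, 34, 51, 102.
Test each divisor d:
39^1 ≡ 39 (mod 103)
39^2 ≡ 79 (mod 103)
39^3 ≡ 94 (mod 103)
39^6 ≡ 81 (mod 103)
39^17 ≡ 102 (mod 103)
39^34 ≡ 1 (mod 103) ✓
So ord_103(39) = 34.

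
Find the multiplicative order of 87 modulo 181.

The order of 87 must divide φ(181) = 181 − 1 = 180 = 2^2 · 3^2 · 5.
Divisors of 180: 1, 2, 3, 4, 5, 6, 9, 10, 12, 15, 18, 20, 30, 36, 45, 60, 90, 180.
Test each divisor d:
87^1 ≡ 87 (mod 181)
87^2 ≡ 148 (mod 181)
87^3 ≡ 25 (mod 181)
87^4 ≡ 3 (mod 181)
87^5 ≡ 80 (mod 181)
87^6 ≡ 82 (mod 181)
87^9 ≡ 59 (mod 181)
87^10 ≡ 65 (mod 181)
87^12 ≡ 27 (mod 181)
87^15 ≡ 132 (mod 181)
87^18 ≡ 42 (mod 181)
87^20 ≡ 62 (mod 181)
87^30 ≡ 48 (mod 181)
87^36 ≡ 135 (mod 181)
87^45 ≡ 1 (mod 181) ✓
Therefore the multiplicative order of 87 modulo 181 is 45.

45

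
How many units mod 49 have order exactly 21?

12

φ(49) = φ(7^2) = 7·(7−1) = 42 = 2 · 3 · 7.
In a cyclic group of order 42, there are φ(d) elements of order d for each divisor d of 42, and zero for non-divisors.
21 = 3 · 7 divides 42, and φ(21) = 12.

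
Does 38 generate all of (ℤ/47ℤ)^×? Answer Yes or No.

φ(47) = 47 − 1 = 46 = 2 · 23.
38 is a primitive root mod 47 iff 38^(φ(47)/q) ≢ 1 for every prime q | φ(47), i.e. q ∈ {2, 23}.
38^23 ≡ 46 (mod 47)  [q = 2: ≢ 1 ✓]
38^2 ≡ 34 (mod 47)  [q = 23: ≢ 1 ✓]
None equal 1, so ord_47(38) = 46: 38 is a primitive root.

Yes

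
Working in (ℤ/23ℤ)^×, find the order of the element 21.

By Lagrange's theorem, ord_23(21) divides φ(23) = 23 − 1 = 22 = 2 · 11.
Divisors of 22: 1, 2, 11, 22.
Evaluate successive powers at the divisors of 22:
21^1 ≡ 21 (mod 23)
21^2 ≡ 4 (mod 23)
21^11 ≡ 22 (mod 23)
21^22 ≡ 1 (mod 23) ✓
So ord_23(21) = 22.

22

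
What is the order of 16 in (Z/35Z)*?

3

The order of 16 must divide φ(35) = φ(5·7) = (5−1)·(7−1) = 4·6 = 24 = 2^3 · 3.
Divisors of 24: 1, 2, 3, 4, 6, 8, 12, 24.
Compute 16^d (mod 35) for the divisors d until we hit 1:
16^1 ≡ 16
16^2 ≡ 11
16^3 ≡ 1
The smallest such exponent is 3, so the order of 16 is 3.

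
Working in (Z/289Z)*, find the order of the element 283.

Since 283 ∈ (Z/289Z)^×, its order divides φ(289) = φ(17^2) = 17·(17−1) = 272 = 2^4 · 17.
Divisors of 272: 1, 2, 4, 8, 16, 17, 34, 68, 136, 272.
Check 283^d mod 289 for each divisor in increasing order:
283^1 ≡ 283 (mod 289)
283^2 ≡ 36 (mod 289)
283^4 ≡ 140 (mod 289)
283^8 ≡ 237 (mod 289)
283^16 ≡ 103 (mod 289)
283^17 ≡ 249 (mod 289)
283^34 ≡ 155 (mod 289)
283^68 ≡ 38 (mod 289)
283^136 ≡ 288 (mod 289)
283^272 ≡ 1 (mod 289) ✓
Hence ord(283) = 272.

272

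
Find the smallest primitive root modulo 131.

2

φ(131) = 131 − 1 = 130 = 2 · 5 · 13.
g is a primitive root iff g^(130/q) ≢ 1 (mod 131) for each prime q ∈ {2, 5, 13}.
g = 2: 2^65 ≡ 130; 2^26 ≡ 53; 2^10 ≡ 107 — none is 1, so 2 is a primitive root.
The smallest primitive root modulo 131 is 2.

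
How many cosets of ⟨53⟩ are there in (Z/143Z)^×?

24

By Lagrange's theorem, ord_143(53) divides φ(143) = φ(11·13) = (11−1)·(13−1) = 10·12 = 120 = 2^3 · 3 · 5.
Divisors of 120: 1, 2, 3, 4, 5, 6, 8, 10, 12, 15, 20, 24, 30, 40, 60, 120.
Compute 53^d (mod 143) for the divisors d until we hit 1:
53^1 ≡ 53 (mod 143)
53^2 ≡ 92 (mod 143)
53^3 ≡ 14 (mod 143)
53^4 ≡ 27 (mod 143)
53^5 ≡ 1 (mod 143) ✓
The order of 53 is 5, so the subgroup it generates has 5 elements.
[(Z/143Z)^× : ⟨53⟩] = 120/5 = 24.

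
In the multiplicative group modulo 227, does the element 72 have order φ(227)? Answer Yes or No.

φ(227) = 227 − 1 = 226 = 2 · 113.
An element g generates (Z/227Z)^× iff g^(226/q) ≢ 1 (mod 227) for each prime q ∈ {2, 113}.
72^113 ≡ 226 (mod 227)  [q = 2: ≢ 1 ✓]
72^2 ≡ 190 (mod 227)  [q = 113: ≢ 1 ✓]
None equal 1, so ord_227(72) = 226: 72 is a primitive root.

Yes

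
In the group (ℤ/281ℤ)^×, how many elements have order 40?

φ(281) = 281 − 1 = 280 = 2^3 · 5 · 7.
Since (Z/281Z)^× is cyclic of order 280, the number of elements of order d is φ(d) when d | 280 and 0 otherwise.
40 = 2^3 · 5 divides 280, and φ(40) = 16.

16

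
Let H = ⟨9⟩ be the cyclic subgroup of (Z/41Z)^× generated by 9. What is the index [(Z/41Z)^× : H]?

The order of 9 must divide φ(41) = 41 − 1 = 40 = 2^3 · 5.
Divisors of 40: 1, 2, 4, 5, 8, 10, 20, 40.
Evaluate successive powers at the divisors of 40:
9^1 ≡ 9
9^2 ≡ 40
9^4 ≡ 1
Thus |⟨9⟩| = ord(9) = 4.
[(Z/41Z)^× : ⟨9⟩] = 40/4 = 10.

10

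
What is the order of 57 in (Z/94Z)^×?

By Lagrange's theorem, ord_94(57) divides φ(94) = φ(2)·φ(47) = 1·46 = 46 = 2 · 23.
Divisors of 46: 1, 2, 23, 46.
Test each divisor d:
57^1 ≡ 57 (mod 94)
57^2 ≡ 53 (mod 94)
57^23 ≡ 93 (mod 94)
57^46 ≡ 1 (mod 94) ✓
Therefore the multiplicative order of 57 modulo 94 is 46.

46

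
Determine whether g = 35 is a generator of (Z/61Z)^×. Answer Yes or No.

Yes

φ(61) = 61 − 1 = 60 = 2^2 · 3 · 5.
Test 35^(60/q) mod 61 for each prime factor q of 60:
35^30 ≡ 60 (mod 61)  [q = 2: ≢ 1 ✓]
35^20 ≡ 13 (mod 61)  [q = 3: ≢ 1 ✓]
35^12 ≡ 9 (mod 61)  [q = 5: ≢ 1 ✓]
None equal 1, so ord_61(35) = 60: 35 is a primitive root.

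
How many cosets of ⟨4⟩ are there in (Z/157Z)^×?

ord(4) | φ(157) = 157 − 1 = 156 = 2^2 · 3 · 13.
Divisors of 156: 1, 2, 3, 4, 6, 12, 13, 26, 39, 52, 78, 156.
Check 4^d mod 157 for each divisor in increasing order:
4^1 ≡ 4 (mod 157)
4^2 ≡ 16 (mod 157)
4^3 ≡ 64 (mod 157)
4^4 ≡ 99 (mod 157)
4^6 ≡ 14 (mod 157)
4^12 ≡ 39 (mod 157)
4^13 ≡ 156 (mod 157)
4^26 ≡ 1 (mod 157) ✓
The order of 4 is 26, so the subgroup it generates has 26 elements.
The index is φ(157) / ord(4) = 156 / 26 = 6.

6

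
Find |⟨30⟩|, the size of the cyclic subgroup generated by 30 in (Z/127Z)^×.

63

The order of 30 must divide φ(127) = 127 − 1 = 126 = 2 · 3^2 · 7.
Divisors of 126: 1, 2, 3, 6, 7, 9, 14, 18, 21, 42, 63, 126.
Test each divisor d:
30^1 ≡ 30 (mod 127)
30^2 ≡ 11 (mod 127)
30^3 ≡ 76 (mod 127)
30^6 ≡ 61 (mod 127)
30^7 ≡ 52 (mod 127)
30^9 ≡ 64 (mod 127)
30^14 ≡ 37 (mod 127)
30^18 ≡ 32 (mod 127)
30^21 ≡ 19 (mod 127)
30^42 ≡ 107 (mod 127)
30^63 ≡ 1 (mod 127) ✓
Hence ord(30) = 63.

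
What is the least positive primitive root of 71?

φ(71) = 71 − 1 = 70 = 2 · 5 · 7.
Test candidates g = 2, 3, … against the prime factors q ∈ {2, 5, 7} of φ(71): g is a generator iff g^(70/q) ≢ 1 for every such q.
g = 2: 2^35 ≡ 1 — hits 1, so not a primitive root.
g = 3: 3^35 ≡ 1 — hits 1, so not a primitive root.
g = 4: 4^35 ≡ 1 — hits 1, so not a primitive root.
g = 5: 5^35 ≡ 1 — hits 1, so not a primitive root.
g = 6: 6^35 ≡ 1 — hits 1, so not a primitive root.
g = 7: 7^35 ≡ 70; 7^14 ≡ 54; 7^10 ≡ 45 — none is 1, so 7 is a primitive root.
The smallest primitive root modulo 71 is 7.

7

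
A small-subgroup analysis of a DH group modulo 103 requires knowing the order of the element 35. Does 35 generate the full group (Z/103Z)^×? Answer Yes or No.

φ(103) = 103 − 1 = 102 = 2 · 3 · 17.
An element g generates (Z/103Z)^× iff g^(102/q) ≢ 1 (mod 103) for each prime q ∈ {2, 3, 17}.
35^51 ≡ 102 (mod 103)  [q = 2: ≢ 1 ✓]
35^34 ≡ 46 (mod 103)  [q = 3: ≢ 1 ✓]
35^6 ≡ 8 (mod 103)  [q = 17: ≢ 1 ✓]
Every test exponent gives a nontrivial residue, hence 35 generates the full group.

Yes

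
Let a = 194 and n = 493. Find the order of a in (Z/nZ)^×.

By Lagrange's theorem, ord_493(194) divides φ(493) = φ(17·29) = (17−1)·(29−1) = 16·28 = 448 = 2^6 · 7.
Divisors of 448: 1, 2, 4, 7, 8, 14, 16, 28, 32, 56, 64, 112, 224, 448.
Evaluate successive powers at the divisors of 448:
194^1 ≡ 194 (mod 493)
194^2 ≡ 168 (mod 493)
194^4 ≡ 123 (mod 493)
194^7 ≡ 233 (mod 493)
194^8 ≡ 339 (mod 493)
194^14 ≡ 59 (mod 493)
194^16 ≡ 52 (mod 493)
194^28 ≡ 30 (mod 493)
194^32 ≡ 239 (mod 493)
194^56 ≡ 407 (mod 493)
194^64 ≡ 426 (mod 493)
194^112 ≡ 1 (mod 493) ✓
So ord_493(194) = 112.

112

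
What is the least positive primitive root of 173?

2

φ(173) = 173 − 1 = 172 = 2^2 · 43.
Test candidates g = 2, 3, … against the prime factors q ∈ {2, 43} of φ(173): g is a generator iff g^(172/q) ≢ 1 for every such q.
g = 2: 2^86 ≡ 172; 2^4 ≡ 16 — none is 1, so 2 is a primitive root.
So 2 is the smallest generator of (Z/173Z)^×.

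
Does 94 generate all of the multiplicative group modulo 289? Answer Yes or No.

No

φ(289) = φ(17^2) = 17·(17−1) = 272 = 2^4 · 17.
94 is a primitive root mod 289 iff 94^(φ(289)/q) ≢ 1 for every prime q | φ(289), i.e. q ∈ {2, 17}.
94^136 ≡ 1 (mod 289)  [q = 2: ≡ 1 ✗]
94^16 ≡ 171 (mod 289)  [q = 17: ≢ 1 ✓]
The check at q = 2 fails, so 94 generates a proper subgroup.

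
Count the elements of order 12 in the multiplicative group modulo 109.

4

φ(109) = 109 − 1 = 108 = 2^2 · 3^3.
(Z/109Z)^× is cyclic (|G| = 108); a cyclic group of order m has exactly φ(d) elements of each order d | m, and none otherwise.
12 = 2^2 · 3 divides 108, and φ(12) = 4.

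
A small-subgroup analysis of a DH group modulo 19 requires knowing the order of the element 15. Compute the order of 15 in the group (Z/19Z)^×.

The order of 15 must divide φ(19) = 19 − 1 = 18 = 2 · 3^2.
Divisors of 18: 1, 2, 3, 6, 9, 18.
Test each divisor d:
15^1 ≡ 15 (mod 19)
15^2 ≡ 16 (mod 19)
15^3 ≡ 12 (mod 19)
15^6 ≡ 11 (mod 19)
15^9 ≡ 18 (mod 19)
15^18 ≡ 1 (mod 19) ✓
Hence ord(15) = 18.

18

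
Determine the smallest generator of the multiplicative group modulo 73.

5

φ(73) = 73 − 1 = 72 = 2^3 · 3^2.
Test candidates g = 2, 3, … against the prime factors q ∈ {2, 3} of φ(73): g is a generator iff g^(72/q) ≢ 1 for every such q.
g = 2: 2^36 ≡ 1 — hits 1, so not a primitive root.
g = 3: 3^36 ≡ 1 — hits 1, so not a primitive root.
g = 4: 4^36 ≡ 1 — hits 1, so not a primitive root.
g = 5: 5^36 ≡ 72; 5^24 ≡ 8 — none is 1, so 5 is a primitive root.
The smallest primitive root modulo 73 is 5.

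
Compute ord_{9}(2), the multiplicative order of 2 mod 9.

ord(2) | φ(9) = φ(3^2) = 3·(3−1) = 6 = 2 · 3.
Divisors of 6: 1, 2, 3, 6.
Compute 2^d (mod 9) for the divisors d until we hit 1:
2^1 ≡ 2 (mod 9)
2^2 ≡ 4 (mod 9)
2^3 ≡ 8 (mod 9)
2^6 ≡ 1 (mod 9) ✓
So ord_9(2) = 6.

6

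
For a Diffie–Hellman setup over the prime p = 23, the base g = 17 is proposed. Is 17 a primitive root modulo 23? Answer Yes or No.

Yes

φ(23) = 23 − 1 = 22 = 2 · 11.
Test 17^(22/q) mod 23 for each prime factor q of 22:
17^11 ≡ 22 (mod 23)  [q = 2: ≢ 1 ✓]
17^2 ≡ 13 (mod 23)  [q = 11: ≢ 1 ✓]
None equal 1, so ord_23(17) = 22: 17 is a primitive root.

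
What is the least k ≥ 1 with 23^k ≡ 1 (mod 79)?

By Lagrange's theorem, ord_79(23) divides φ(79) = 79 − 1 = 78 = 2 · 3 · 13.
Divisors of 78: 1, 2, 3, 6, 13, 26, 39, 78.
Compute 23^d (mod 79) for the divisors d until we hit 1:
23^1 ≡ 23
23^2 ≡ 55
23^3 ≡ 1
Hence ord(23) = 3.

3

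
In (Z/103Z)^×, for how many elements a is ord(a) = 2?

1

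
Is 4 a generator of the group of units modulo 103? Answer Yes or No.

φ(103) = 103 − 1 = 102 = 2 · 3 · 17.
An element g generates (Z/103Z)^× iff g^(102/q) ≢ 1 (mod 103) for each prime q ∈ {2, 3, 17}.
4^51 ≡ 1 (mod 103)  [q = 2: ≡ 1 ✗]
4^34 ≡ 56 (mod 103)  [q = 3: ≢ 1 ✓]
4^6 ≡ 79 (mod 103)  [q = 17: ≢ 1 ✓]
4^51 ≡ 1 shows ord(4) | 51, strictly less than φ(103); not a primitive root.

No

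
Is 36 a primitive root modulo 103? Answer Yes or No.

No

φ(103) = 103 − 1 = 102 = 2 · 3 · 17.
It suffices to check that the order of 36 is not a proper divisor of 102: compute 36^(102/q) for q ∈ {2, 3, 17}.
36^51 ≡ 1 (mod 103)  [q = 2: ≡ 1 ✗]
36^34 ≡ 56 (mod 103)  [q = 3: ≢ 1 ✓]
36^6 ≡ 9 (mod 103)  [q = 17: ≢ 1 ✓]
36^51 ≡ 1 shows ord(36) | 51, strictly less than φ(103); not a primitive root.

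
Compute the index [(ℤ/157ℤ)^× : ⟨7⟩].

ord(7) | φ(157) = 157 − 1 = 156 = 2^2 · 3 · 13.
Divisors of 156: 1, 2, 3, 4, 6, 12, 13, 26, 39, 52, 78, 156.
Check 7^d mod 157 for each divisor in increasing order:
7^1 ≡ 7 (mod 157)
7^2 ≡ 49 (mod 157)
7^3 ≡ 29 (mod 157)
7^4 ≡ 46 (mod 157)
7^6 ≡ 56 (mod 157)
7^12 ≡ 153 (mod 157)
7^13 ≡ 129 (mod 157)
7^26 ≡ 156 (mod 157)
7^39 ≡ 28 (mod 157)
7^52 ≡ 1 (mod 157) ✓
Thus |⟨7⟩| = ord(7) = 52.
[(Z/157Z)^× : ⟨7⟩] = 156/52 = 3.

3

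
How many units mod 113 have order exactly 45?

0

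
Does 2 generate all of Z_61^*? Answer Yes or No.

Yes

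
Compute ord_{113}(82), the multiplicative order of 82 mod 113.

56

The order of 82 must divide φ(113) = 113 − 1 = 112 = 2^4 · 7.
Divisors of 112: 1, 2, 4, 7, 8, 14, 16, 28, 56, 112.
Compute 82^d (mod 113) for the divisors d until we hit 1:
82^1 ≡ 82 (mod 113)
82^2 ≡ 57 (mod 113)
82^4 ≡ 85 (mod 113)
82^7 ≡ 95 (mod 113)
82^8 ≡ 106 (mod 113)
82^14 ≡ 98 (mod 113)
82^16 ≡ 49 (mod 113)
82^28 ≡ 112 (mod 113)
82^56 ≡ 1 (mod 113) ✓
Hence ord(82) = 56.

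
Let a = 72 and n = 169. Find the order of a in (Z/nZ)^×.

156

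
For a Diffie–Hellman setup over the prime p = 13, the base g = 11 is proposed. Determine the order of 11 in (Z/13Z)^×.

Since 11 ∈ (Z/13Z)^×, its order divides φ(13) = 13 − 1 = 12 = 2^2 · 3.
Divisors of 12: 1, 2, 3, 4, 6, 12.
Check 11^d mod 13 for each divisor in increasing order:
11^1 ≡ 11 (mod 13)
11^2 ≡ 4 (mod 13)
11^3 ≡ 5 (mod 13)
11^4 ≡ 3 (mod 13)
11^6 ≡ 12 (mod 13)
11^12 ≡ 1 (mod 13) ✓
So ord_13(11) = 12.

12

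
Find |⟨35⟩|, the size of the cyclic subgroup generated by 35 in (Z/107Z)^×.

The order of 35 must divide φ(107) = 107 − 1 = 106 = 2 · 53.
Divisors of 106: 1, 2, 53, 106.
Test each divisor d:
35^1 ≡ 35
35^2 ≡ 48
35^53 ≡ 1
The smallest such exponent is 53, so the order of 35 is 53.

53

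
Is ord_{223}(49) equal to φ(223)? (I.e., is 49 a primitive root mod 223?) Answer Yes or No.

φ(223) = 223 − 1 = 222 = 2 · 3 · 37.
Test 49^(222/q) mod 223 for each prime factor q of 222:
49^111 ≡ 1 (mod 223)  [q = 2: ≡ 1 ✗]
49^74 ≡ 1 (mod 223)  [q = 3: ≡ 1 ✗]
49^6 ≡ 105 (mod 223)  [q = 37: ≢ 1 ✓]
49^111 ≡ 1 shows ord(49) | 111, strictly less than φ(223); not a primitive root.

No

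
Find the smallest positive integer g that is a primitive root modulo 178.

3

φ(178) = φ(2)·φ(89) = 1·88 = 88 = 2^3 · 11.
Test candidates g = 2, 3, … against the prime factors q ∈ {2, 11} of φ(178): g is a generator iff g^(88/q) ≢ 1 for every such q.
g = 2: gcd(2, 178) = 2 > 1, not a unit — skip.
g = 3: 3^44 ≡ 177; 3^8 ≡ 153 — none is 1, so 3 is a primitive root.
The smallest primitive root modulo 178 is 3.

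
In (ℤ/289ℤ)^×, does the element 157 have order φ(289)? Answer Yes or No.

No

φ(289) = φ(17^2) = 17·(17−1) = 272 = 2^4 · 17.
It suffices to check that the order of 157 is not a proper divisor of 272: compute 157^(272/q) for q ∈ {2, 17}.
157^136 ≡ 1 (mod 289)  [q = 2: ≡ 1 ✗]
157^16 ≡ 188 (mod 289)  [q = 17: ≢ 1 ✓]
157^136 ≡ 1 shows ord(157) | 136, strictly less than φ(289); not a primitive root.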